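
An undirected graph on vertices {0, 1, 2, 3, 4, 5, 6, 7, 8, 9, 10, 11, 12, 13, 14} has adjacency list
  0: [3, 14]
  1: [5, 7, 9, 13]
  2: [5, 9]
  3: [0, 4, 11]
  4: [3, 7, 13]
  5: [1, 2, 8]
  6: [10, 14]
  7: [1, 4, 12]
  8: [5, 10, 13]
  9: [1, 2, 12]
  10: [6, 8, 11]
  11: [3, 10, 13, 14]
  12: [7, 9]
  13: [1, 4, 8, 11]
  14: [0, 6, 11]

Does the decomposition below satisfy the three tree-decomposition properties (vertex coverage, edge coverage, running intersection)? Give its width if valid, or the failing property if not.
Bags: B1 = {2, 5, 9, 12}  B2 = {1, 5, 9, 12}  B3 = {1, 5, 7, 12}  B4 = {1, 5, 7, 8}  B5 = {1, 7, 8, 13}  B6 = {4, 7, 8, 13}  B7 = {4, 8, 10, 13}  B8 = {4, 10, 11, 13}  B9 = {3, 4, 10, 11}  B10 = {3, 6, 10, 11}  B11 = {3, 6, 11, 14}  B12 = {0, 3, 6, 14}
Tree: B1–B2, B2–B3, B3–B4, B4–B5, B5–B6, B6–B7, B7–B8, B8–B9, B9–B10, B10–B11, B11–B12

Checking the three conditions: (i) the bags cover all of {0, 1, 2, 3, 4, 5, 6, 7, 8, 9, 10, 11, 12, 13, 14}; (ii) for each edge, some bag contains both endpoints; (iii) the bags containing any fixed vertex form a subtree. All hold, so the decomposition is valid with width 4 − 1 = 3.

Yes; width 3.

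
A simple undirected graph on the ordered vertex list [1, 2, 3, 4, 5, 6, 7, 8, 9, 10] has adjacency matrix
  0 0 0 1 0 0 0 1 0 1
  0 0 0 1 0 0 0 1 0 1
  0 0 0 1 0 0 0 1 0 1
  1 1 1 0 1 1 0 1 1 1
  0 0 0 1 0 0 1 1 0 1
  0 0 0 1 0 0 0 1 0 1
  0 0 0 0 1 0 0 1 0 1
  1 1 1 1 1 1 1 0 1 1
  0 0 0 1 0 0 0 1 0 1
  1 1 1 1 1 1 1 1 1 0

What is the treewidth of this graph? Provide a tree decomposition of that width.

Treewidth 3.
Bags: B1 = {4, 5, 8, 10}  B2 = {4, 6, 8, 10}  B3 = {3, 4, 8, 10}  B4 = {4, 8, 9, 10}  B5 = {2, 4, 8, 10}  B6 = {1, 4, 8, 10}  B7 = {5, 7, 8, 10}
Tree: B1–B2, B2–B3, B1–B4, B3–B5, B1–B6, B1–B7

Each bag holds 4 vertices, so the decomposition has width 3, which upper-bounds the treewidth. Conversely, {1, 4, 8, 10} is a clique of size 4, and the vertices of any clique must share a bag in every tree decomposition; so some bag has ≥ 4 vertices and tw(G) ≥ 3. The upper and lower bounds meet at 3, so that is the treewidth.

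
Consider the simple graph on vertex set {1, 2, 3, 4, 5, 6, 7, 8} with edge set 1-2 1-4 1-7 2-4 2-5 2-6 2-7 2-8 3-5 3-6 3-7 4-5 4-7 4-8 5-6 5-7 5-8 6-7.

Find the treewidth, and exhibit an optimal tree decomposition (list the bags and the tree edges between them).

Treewidth 3.
One such decomposition:
Bags: B1 = {2, 4, 5, 7}  B2 = {2, 5, 6, 7}  B3 = {2, 4, 5, 8}  B4 = {3, 5, 6, 7}  B5 = {1, 2, 4, 7}
Tree: B1–B2, B1–B3, B2–B4, B1–B5

Each bag holds 4 vertices, so the decomposition has width 3, which upper-bounds the treewidth. On the other hand G contains the 4-clique {1, 2, 4, 7}. A clique must lie in a single bag of any decomposition, so no decomposition can have width below 3. Combining the bounds, tw(G) = 3.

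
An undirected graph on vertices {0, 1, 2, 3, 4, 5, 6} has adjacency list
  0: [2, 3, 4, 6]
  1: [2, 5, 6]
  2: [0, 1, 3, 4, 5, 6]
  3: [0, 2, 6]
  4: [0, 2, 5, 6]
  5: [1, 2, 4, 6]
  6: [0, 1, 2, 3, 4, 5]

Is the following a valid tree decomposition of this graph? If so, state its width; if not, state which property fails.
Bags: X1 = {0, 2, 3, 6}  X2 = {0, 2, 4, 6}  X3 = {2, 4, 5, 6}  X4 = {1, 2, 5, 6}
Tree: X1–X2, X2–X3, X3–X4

Yes; width 3.

Vertex coverage: the bags together contain {0, 1, 2, 3, 4, 5, 6}, the full vertex set. Edge coverage: each edge of G has both endpoints in at least one bag. Running intersection: for every vertex, the bags containing it form a connected subtree. All three properties hold, so this is a valid tree decomposition of width max|bag| − 1 = 3, and hence tw(G) ≤ 3.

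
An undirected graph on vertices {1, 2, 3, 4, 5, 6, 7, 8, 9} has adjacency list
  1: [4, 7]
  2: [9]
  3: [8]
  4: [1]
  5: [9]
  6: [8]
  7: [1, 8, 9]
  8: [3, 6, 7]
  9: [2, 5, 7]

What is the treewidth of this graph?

1

A width-1 tree decomposition is:
Bags: B1 = {7, 9}  B2 = {2, 9}  B3 = {7, 8}  B4 = {5, 9}  B5 = {1, 7}  B6 = {1, 4}  B7 = {3, 8}  B8 = {6, 8}
Tree: B1–B2, B1–B3, B1–B4, B1–B5, B5–B6, B3–B7, B7–B8
The largest bag has 2 vertices, giving width 1; this decomposition certifies tw(G) ≤ 1. G has an edge, so its treewidth is at least 1. Therefore the treewidth is 1.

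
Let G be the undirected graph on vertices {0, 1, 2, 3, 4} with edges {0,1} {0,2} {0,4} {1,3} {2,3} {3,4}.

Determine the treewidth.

2

A width-2 tree decomposition is:
Bags: B1 = {0, 2, 3}  B2 = {0, 1, 3}  B3 = {0, 3, 4}
Tree: B1–B2, B2–B3
The largest bag has 3 vertices, giving width 2; this decomposition certifies tw(G) ≤ 2. Since 2–3–1–0–2 is a cycle in G, G is not acyclic. Forests are exactly the graphs of treewidth ≤ 1, so tw(G) ≥ 2. The upper and lower bounds meet at 2, so that is the treewidth.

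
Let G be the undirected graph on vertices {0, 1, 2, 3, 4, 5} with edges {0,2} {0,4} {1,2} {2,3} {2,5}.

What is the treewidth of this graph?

A width-1 tree decomposition is:
Bags: B1 = {0, 2}  B2 = {1, 2}  B3 = {2, 5}  B4 = {0, 4}  B5 = {2, 3}
Tree: B1–B2, B2–B3, B1–B4, B1–B5
Every bag has size at most 2, so the width is 2 − 1 = 1 and tw(G) ≤ 1. Since G has at least one edge (e.g. 0–2), it is not an edgeless graph, so tw(G) ≥ 1. The upper and lower bounds meet at 1, so that is the treewidth.

1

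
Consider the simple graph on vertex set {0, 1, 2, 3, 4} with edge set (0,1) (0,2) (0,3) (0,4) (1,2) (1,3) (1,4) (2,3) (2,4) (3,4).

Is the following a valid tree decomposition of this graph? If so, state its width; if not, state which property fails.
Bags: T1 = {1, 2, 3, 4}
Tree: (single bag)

A tree decomposition must satisfy three properties: every vertex lies in some bag; for every edge, both endpoints lie together in some bag; and for every vertex, the bags containing it form a connected subtree. Here vertex 0 appears in no bag, so the decomposition is invalid.

No — vertex 0 appears in no bag.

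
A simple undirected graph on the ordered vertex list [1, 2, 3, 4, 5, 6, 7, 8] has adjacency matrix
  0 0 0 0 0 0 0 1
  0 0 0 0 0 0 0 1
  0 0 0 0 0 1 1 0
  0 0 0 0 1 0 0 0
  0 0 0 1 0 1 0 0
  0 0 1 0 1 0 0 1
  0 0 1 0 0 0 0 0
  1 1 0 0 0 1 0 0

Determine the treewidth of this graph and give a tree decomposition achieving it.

Treewidth 1.
One such decomposition:
Bags: B1 = {1, 8}  B2 = {6, 8}  B3 = {3, 6}  B4 = {3, 7}  B5 = {5, 6}  B6 = {4, 5}  B7 = {2, 8}
Tree: B1–B2, B2–B3, B3–B4, B3–B5, B5–B6, B2–B7

Every bag has size at most 2, so the width is 2 − 1 = 1 and tw(G) ≤ 1. G has an edge, so its treewidth is at least 1. Therefore the treewidth is 1.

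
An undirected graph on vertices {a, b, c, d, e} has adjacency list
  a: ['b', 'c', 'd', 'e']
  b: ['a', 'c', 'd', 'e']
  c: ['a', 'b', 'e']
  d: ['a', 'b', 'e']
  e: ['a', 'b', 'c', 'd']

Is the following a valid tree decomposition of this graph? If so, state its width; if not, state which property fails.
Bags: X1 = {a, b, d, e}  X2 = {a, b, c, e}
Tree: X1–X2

Vertex coverage: the bags together contain {a, b, c, d, e}, the full vertex set. Edge coverage: each edge of G has both endpoints in at least one bag. Running intersection: for every vertex, the bags containing it form a connected subtree. All three properties hold, so this is a valid tree decomposition of width max|bag| − 1 = 3, and hence tw(G) ≤ 3.

Yes; width 3.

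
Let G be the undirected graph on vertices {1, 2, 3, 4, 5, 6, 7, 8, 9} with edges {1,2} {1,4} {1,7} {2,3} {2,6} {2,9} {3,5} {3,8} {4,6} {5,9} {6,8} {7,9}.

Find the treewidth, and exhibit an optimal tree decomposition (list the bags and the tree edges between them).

Every bag has size at most 4, so the width is 4 − 1 = 3 and tw(G) ≤ 3. For the lower bound: the 4 vertex sets {1,4,7}, {6}, {2}, {3,5,8,9} are disjoint, each induces a connected subgraph, and every pair is joined by at least one edge of G. Contracting each set to a single vertex therefore yields K_{4} as a minor, and since treewidth is minor-monotone, tw(G) ≥ tw(K_{4}) = 3. Combining the bounds, tw(G) = 3.

Treewidth 3.
Bags: B1 = {1, 4, 6, 7}  B2 = {1, 2, 6, 7}  B3 = {2, 6, 7, 9}  B4 = {2, 6, 8, 9}  B5 = {2, 3, 8, 9}  B6 = {3, 5, 8, 9}
Tree: B1–B2, B2–B3, B3–B4, B4–B5, B5–B6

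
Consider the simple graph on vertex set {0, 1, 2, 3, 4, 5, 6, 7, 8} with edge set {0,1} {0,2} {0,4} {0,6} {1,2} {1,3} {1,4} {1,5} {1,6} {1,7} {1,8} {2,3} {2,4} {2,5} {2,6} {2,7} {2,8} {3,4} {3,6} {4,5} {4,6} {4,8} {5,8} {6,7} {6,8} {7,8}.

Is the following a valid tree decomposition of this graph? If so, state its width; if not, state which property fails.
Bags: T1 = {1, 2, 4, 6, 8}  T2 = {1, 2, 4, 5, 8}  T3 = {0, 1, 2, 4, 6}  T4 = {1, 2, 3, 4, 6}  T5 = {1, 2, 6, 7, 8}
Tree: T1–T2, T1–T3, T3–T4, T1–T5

Yes; width 4.

Vertex coverage: the bags together contain {0, 1, 2, 3, 4, 5, 6, 7, 8}, the full vertex set. Edge coverage: each edge of G has both endpoints in at least one bag. Running intersection: for every vertex, the bags containing it form a connected subtree. All three properties hold, so this is a valid tree decomposition of width max|bag| − 1 = 4, and hence tw(G) ≤ 4.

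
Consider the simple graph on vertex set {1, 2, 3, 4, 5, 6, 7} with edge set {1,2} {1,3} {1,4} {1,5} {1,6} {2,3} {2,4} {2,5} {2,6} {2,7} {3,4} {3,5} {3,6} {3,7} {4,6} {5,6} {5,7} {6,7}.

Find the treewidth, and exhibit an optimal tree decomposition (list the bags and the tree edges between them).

Treewidth 4.
One optimal decomposition is:
Bags: B1 = {1, 2, 3, 4, 6}  B2 = {1, 2, 3, 5, 6}  B3 = {2, 3, 5, 6, 7}
Tree: B1–B2, B2–B3

The largest bag has 5 vertices, giving width 4; this decomposition certifies tw(G) ≤ 4. On the other hand G contains the 5-clique {1, 2, 3, 4, 6}. A clique must lie in a single bag of any decomposition, so no decomposition can have width below 4. Hence tw(G) = 4 exactly.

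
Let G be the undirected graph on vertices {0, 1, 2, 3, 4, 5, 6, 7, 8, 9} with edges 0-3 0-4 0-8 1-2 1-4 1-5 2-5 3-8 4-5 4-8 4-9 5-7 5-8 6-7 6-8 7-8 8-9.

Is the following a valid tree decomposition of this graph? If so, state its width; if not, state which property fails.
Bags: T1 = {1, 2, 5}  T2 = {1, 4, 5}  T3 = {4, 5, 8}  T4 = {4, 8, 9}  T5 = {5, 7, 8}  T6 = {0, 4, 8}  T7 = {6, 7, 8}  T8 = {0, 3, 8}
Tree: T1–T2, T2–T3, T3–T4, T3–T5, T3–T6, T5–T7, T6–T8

Yes; width 2.

Every vertex of G appears in some bag (union = {0, 1, 2, 3, 4, 5, 6, 7, 8, 9}); every edge is covered by a bag; and for each vertex v the set of bags containing v is connected in the bag tree. The decomposition is therefore valid. The largest bag has 3 vertices, so the width is 2.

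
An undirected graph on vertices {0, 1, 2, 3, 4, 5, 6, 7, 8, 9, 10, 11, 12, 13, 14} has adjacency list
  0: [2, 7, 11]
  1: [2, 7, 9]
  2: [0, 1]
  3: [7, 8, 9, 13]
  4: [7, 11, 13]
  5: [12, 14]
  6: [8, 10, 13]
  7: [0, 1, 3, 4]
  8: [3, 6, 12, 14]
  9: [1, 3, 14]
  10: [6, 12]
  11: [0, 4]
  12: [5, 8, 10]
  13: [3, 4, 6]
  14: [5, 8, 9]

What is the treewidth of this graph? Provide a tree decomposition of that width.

The largest bag has 4 vertices, giving width 3; this decomposition certifies tw(G) ≤ 3. For the lower bound: the 4 vertex sets {5,10,12}, {14}, {8}, {3,6,9,13} are disjoint, each induces a connected subgraph, and every pair is joined by at least one edge of G. Contracting each set to a single vertex therefore yields K_{4} as a minor, and since treewidth is minor-monotone, tw(G) ≥ tw(K_{4}) = 3. Combining the bounds, tw(G) = 3.

Treewidth 3.
One optimal decomposition is:
Bags: B1 = {5, 10, 12, 14}  B2 = {8, 10, 12, 14}  B3 = {6, 8, 10, 14}  B4 = {6, 8, 9, 14}  B5 = {3, 6, 8, 9}  B6 = {3, 6, 9, 13}  B7 = {1, 3, 9, 13}  B8 = {1, 3, 7, 13}  B9 = {1, 4, 7, 13}  B10 = {1, 2, 4, 7}  B11 = {0, 2, 4, 7}  B12 = {0, 2, 4, 11}
Tree: B1–B2, B2–B3, B3–B4, B4–B5, B5–B6, B6–B7, B7–B8, B8–B9, B9–B10, B10–B11, B11–B12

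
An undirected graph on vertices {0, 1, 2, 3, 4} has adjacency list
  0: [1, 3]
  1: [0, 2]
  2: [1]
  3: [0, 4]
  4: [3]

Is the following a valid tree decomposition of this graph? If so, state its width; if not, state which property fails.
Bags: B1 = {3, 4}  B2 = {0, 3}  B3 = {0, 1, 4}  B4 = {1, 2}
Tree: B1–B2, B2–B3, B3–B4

No — bags containing vertex 4 are not connected in the tree.

A tree decomposition must satisfy three properties: every vertex lies in some bag; for every edge, both endpoints lie together in some bag; and for every vertex, the bags containing it form a connected subtree. Here bags containing vertex 4 are not connected in the tree, so the decomposition is invalid.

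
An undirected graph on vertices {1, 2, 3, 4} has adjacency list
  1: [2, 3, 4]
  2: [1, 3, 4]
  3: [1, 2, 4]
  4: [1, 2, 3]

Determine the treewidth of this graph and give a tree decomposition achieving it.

A single bag containing all 4 vertices is trivially a valid decomposition of width 3. Conversely, {1, 2, 3, 4} is a clique of size 4, and the vertices of any clique must share a bag in every tree decomposition; so some bag has ≥ 4 vertices and tw(G) ≥ 3. Hence tw(G) = 3 exactly.

Treewidth 3.
Bags: B1 = {1, 2, 3, 4}
Tree: (single bag)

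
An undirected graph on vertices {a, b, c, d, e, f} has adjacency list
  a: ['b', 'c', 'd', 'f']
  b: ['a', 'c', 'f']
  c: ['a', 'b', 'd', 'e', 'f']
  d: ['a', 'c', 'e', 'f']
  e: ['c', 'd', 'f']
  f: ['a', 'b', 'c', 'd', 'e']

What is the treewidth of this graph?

3

A width-3 tree decomposition is:
Bags: B1 = {a, c, d, f}  B2 = {c, d, e, f}  B3 = {a, b, c, f}
Tree: B1–B2, B1–B3
Each bag holds 4 vertices, so the decomposition has width 3, which upper-bounds the treewidth. On the other hand G contains the 4-clique {c, d, e, f}. A clique must lie in a single bag of any decomposition, so no decomposition can have width below 3. Therefore the treewidth is 3.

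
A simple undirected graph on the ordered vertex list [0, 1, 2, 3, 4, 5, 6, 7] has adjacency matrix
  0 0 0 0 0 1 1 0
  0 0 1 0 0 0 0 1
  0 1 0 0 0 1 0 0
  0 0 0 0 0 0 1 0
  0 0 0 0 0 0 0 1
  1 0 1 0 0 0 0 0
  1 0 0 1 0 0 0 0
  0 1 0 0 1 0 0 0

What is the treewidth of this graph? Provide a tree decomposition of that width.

Each bag holds 2 vertices, so the decomposition has width 1, which upper-bounds the treewidth. Since G has at least one edge (e.g. 4–7), it is not an edgeless graph, so tw(G) ≥ 1. The upper and lower bounds meet at 1, so that is the treewidth.

Treewidth 1.
Bags: B1 = {4, 7}  B2 = {1, 7}  B3 = {1, 2}  B4 = {2, 5}  B5 = {0, 5}  B6 = {0, 6}  B7 = {3, 6}
Tree: B1–B2, B2–B3, B3–B4, B4–B5, B5–B6, B6–B7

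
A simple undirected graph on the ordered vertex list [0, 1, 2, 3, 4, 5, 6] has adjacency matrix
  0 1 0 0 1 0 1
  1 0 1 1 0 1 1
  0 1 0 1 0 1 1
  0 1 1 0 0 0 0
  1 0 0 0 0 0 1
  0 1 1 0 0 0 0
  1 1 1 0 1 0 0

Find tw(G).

A width-2 tree decomposition is:
Bags: B1 = {1, 2, 6}  B2 = {0, 1, 6}  B3 = {1, 2, 3}  B4 = {1, 2, 5}  B5 = {0, 4, 6}
Tree: B1–B2, B1–B3, B1–B4, B2–B5
Every bag has size at most 3, so the width is 3 − 1 = 2 and tw(G) ≤ 2. For the lower bound, the 3 vertices {0, 1, 6} are pairwise adjacent, and any tree decomposition puts a clique entirely inside one bag — forcing width ≥ 2. Therefore the treewidth is 2.

2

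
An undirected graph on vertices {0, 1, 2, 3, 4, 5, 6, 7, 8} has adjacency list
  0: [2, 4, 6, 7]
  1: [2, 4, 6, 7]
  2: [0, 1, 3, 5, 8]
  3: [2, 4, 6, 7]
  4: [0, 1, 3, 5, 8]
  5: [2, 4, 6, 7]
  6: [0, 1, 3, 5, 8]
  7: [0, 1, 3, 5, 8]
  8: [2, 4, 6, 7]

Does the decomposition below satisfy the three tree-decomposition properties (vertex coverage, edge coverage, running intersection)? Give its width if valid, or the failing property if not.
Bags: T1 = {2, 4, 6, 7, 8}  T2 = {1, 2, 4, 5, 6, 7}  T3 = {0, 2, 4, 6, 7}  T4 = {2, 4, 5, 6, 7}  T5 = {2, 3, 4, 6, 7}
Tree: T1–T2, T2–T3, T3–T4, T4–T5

A tree decomposition must satisfy three properties: every vertex lies in some bag; for every edge, both endpoints lie together in some bag; and for every vertex, the bags containing it form a connected subtree. Here bags containing vertex 5 are not connected in the tree, so the decomposition is invalid.

No — bags containing vertex 5 are not connected in the tree.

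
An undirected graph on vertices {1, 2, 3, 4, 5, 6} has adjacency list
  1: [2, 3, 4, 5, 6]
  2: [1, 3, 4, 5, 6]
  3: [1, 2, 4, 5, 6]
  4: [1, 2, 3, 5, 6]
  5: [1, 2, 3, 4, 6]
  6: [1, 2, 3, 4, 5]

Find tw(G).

A width-5 tree decomposition is:
Bags: B1 = {1, 2, 3, 4, 5, 6}
Tree: (single bag)
A single bag containing all 6 vertices is trivially a valid decomposition of width 5. Conversely, {1, 2, 3, 4, 5, 6} is a clique of size 6, and the vertices of any clique must share a bag in every tree decomposition; so some bag has ≥ 6 vertices and tw(G) ≥ 5. The upper and lower bounds meet at 5, so that is the treewidth.

5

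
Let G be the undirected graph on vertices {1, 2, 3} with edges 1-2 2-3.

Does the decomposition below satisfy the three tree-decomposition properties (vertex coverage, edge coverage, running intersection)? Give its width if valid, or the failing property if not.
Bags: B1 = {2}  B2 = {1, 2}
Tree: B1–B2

No — vertex 3 appears in no bag.

A tree decomposition must satisfy three properties: every vertex lies in some bag; for every edge, both endpoints lie together in some bag; and for every vertex, the bags containing it form a connected subtree. Here vertex 3 appears in no bag, so the decomposition is invalid.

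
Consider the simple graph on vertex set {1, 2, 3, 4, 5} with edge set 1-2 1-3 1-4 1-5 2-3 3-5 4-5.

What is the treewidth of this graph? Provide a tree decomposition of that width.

Every bag has size at most 3, so the width is 3 − 1 = 2 and tw(G) ≤ 2. Conversely, {1, 2, 3} is a clique of size 3, and the vertices of any clique must share a bag in every tree decomposition; so some bag has ≥ 3 vertices and tw(G) ≥ 2. Combining the bounds, tw(G) = 2.

Treewidth 2.
One such decomposition:
Bags: B1 = {1, 4, 5}  B2 = {1, 3, 5}  B3 = {1, 2, 3}
Tree: B1–B2, B2–B3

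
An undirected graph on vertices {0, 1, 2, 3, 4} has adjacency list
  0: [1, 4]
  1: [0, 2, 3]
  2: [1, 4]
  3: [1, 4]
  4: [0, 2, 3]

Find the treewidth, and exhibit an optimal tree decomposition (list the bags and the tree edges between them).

Every bag has size at most 3, so the width is 3 − 1 = 2 and tw(G) ≤ 2. The edges 2–1–0–4–2 form a cycle, so G is not a tree and its treewidth is at least 2. Therefore the treewidth is 2.

Treewidth 2.
One such decomposition:
Bags: B1 = {1, 2, 4}  B2 = {0, 1, 4}  B3 = {1, 3, 4}
Tree: B1–B2, B2–B3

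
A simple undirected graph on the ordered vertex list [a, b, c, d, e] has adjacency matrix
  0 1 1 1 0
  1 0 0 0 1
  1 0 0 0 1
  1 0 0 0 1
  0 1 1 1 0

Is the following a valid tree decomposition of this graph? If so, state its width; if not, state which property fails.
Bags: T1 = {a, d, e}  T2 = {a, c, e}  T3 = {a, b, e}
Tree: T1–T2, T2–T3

Vertex coverage: the bags together contain {a, b, c, d, e}, the full vertex set. Edge coverage: each edge of G has both endpoints in at least one bag. Running intersection: for every vertex, the bags containing it form a connected subtree. All three properties hold, so this is a valid tree decomposition of width max|bag| − 1 = 2, and hence tw(G) ≤ 2.

Yes; width 2.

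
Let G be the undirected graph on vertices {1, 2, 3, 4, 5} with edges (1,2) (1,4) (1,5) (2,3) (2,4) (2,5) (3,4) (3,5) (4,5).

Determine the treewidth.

3

A width-3 tree decomposition is:
Bags: B1 = {2, 3, 4, 5}  B2 = {1, 2, 4, 5}
Tree: B1–B2
Every bag has size at most 4, so the width is 4 − 1 = 3 and tw(G) ≤ 3. Conversely, {1, 2, 4, 5} is a clique of size 4, and the vertices of any clique must share a bag in every tree decomposition; so some bag has ≥ 4 vertices and tw(G) ≥ 3. Hence tw(G) = 3 exactly.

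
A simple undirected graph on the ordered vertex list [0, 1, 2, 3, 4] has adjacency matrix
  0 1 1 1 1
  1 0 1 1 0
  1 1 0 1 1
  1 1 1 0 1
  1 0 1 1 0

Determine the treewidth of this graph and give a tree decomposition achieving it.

Treewidth 3.
One such decomposition:
Bags: B1 = {0, 2, 3, 4}  B2 = {0, 1, 2, 3}
Tree: B1–B2

Every bag has size at most 4, so the width is 4 − 1 = 3 and tw(G) ≤ 3. For the lower bound, the 4 vertices {0, 1, 2, 3} are pairwise adjacent, and any tree decomposition puts a clique entirely inside one bag — forcing width ≥ 3. Hence tw(G) = 3 exactly.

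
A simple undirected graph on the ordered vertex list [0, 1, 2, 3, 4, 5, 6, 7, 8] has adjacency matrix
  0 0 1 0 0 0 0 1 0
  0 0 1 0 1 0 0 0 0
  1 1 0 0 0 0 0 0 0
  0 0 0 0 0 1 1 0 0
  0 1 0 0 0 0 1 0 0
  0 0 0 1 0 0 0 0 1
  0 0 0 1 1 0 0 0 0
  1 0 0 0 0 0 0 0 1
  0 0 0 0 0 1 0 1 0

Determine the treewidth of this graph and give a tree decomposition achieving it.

Treewidth 2.
Bags: B1 = {0, 7, 8}  B2 = {0, 5, 8}  B3 = {0, 3, 5}  B4 = {0, 3, 6}  B5 = {0, 4, 6}  B6 = {0, 1, 4}  B7 = {0, 1, 2}
Tree: B1–B2, B2–B3, B3–B4, B4–B5, B5–B6, B6–B7

The largest bag has 3 vertices, giving width 2; this decomposition certifies tw(G) ≤ 2. The edges 0–7–8–5–3–6–4–1–2–0 form a cycle, so G is not a tree and its treewidth is at least 2. Therefore the treewidth is 2.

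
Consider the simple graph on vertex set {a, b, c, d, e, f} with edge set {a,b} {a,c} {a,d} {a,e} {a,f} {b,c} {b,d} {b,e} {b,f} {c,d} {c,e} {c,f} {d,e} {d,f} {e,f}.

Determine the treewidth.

A width-5 tree decomposition is:
Bags: B1 = {a, b, c, d, e, f}
Tree: (single bag)
With just one bag of size 6, the width is 6 − 1 = 5, so tw(G) ≤ 5. On the other hand G contains the 6-clique {a, b, c, d, e, f}. A clique must lie in a single bag of any decomposition, so no decomposition can have width below 5. The upper and lower bounds meet at 5, so that is the treewidth.

5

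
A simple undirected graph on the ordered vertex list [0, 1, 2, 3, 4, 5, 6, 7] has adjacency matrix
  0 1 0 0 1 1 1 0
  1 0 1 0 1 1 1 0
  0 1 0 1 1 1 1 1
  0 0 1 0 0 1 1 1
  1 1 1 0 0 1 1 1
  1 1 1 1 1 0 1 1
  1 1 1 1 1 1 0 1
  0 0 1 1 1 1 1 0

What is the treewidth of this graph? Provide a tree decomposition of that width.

The largest bag has 5 vertices, giving width 4; this decomposition certifies tw(G) ≤ 4. For the lower bound, the 5 vertices {0, 1, 4, 5, 6} are pairwise adjacent, and any tree decomposition puts a clique entirely inside one bag — forcing width ≥ 4. Hence tw(G) = 4 exactly.

Treewidth 4.
One optimal decomposition is:
Bags: B1 = {1, 2, 4, 5, 6}  B2 = {0, 1, 4, 5, 6}  B3 = {2, 4, 5, 6, 7}  B4 = {2, 3, 5, 6, 7}
Tree: B1–B2, B1–B3, B3–B4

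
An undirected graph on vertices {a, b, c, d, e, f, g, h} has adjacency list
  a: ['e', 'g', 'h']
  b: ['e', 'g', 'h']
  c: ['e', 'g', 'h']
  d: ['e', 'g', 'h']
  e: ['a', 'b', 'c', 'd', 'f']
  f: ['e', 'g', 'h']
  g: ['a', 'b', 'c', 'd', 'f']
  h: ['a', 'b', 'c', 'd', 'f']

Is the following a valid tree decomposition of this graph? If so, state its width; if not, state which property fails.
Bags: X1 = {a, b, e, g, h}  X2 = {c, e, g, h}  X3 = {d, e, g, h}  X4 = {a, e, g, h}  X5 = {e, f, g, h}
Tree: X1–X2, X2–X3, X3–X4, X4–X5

No — bags containing vertex a are not connected in the tree.

A tree decomposition must satisfy three properties: every vertex lies in some bag; for every edge, both endpoints lie together in some bag; and for every vertex, the bags containing it form a connected subtree. Here bags containing vertex a are not connected in the tree, so the decomposition is invalid.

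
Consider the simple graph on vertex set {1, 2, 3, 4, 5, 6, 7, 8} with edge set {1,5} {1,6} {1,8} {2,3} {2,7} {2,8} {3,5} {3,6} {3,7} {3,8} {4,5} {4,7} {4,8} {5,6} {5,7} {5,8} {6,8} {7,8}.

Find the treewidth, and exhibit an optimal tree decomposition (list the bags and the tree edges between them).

Each bag holds 4 vertices, so the decomposition has width 3, which upper-bounds the treewidth. For the lower bound, the 4 vertices {2, 3, 7, 8} are pairwise adjacent, and any tree decomposition puts a clique entirely inside one bag — forcing width ≥ 3. Hence tw(G) = 3 exactly.

Treewidth 3.
One optimal decomposition is:
Bags: B1 = {3, 5, 7, 8}  B2 = {2, 3, 7, 8}  B3 = {3, 5, 6, 8}  B4 = {4, 5, 7, 8}  B5 = {1, 5, 6, 8}
Tree: B1–B2, B1–B3, B1–B4, B3–B5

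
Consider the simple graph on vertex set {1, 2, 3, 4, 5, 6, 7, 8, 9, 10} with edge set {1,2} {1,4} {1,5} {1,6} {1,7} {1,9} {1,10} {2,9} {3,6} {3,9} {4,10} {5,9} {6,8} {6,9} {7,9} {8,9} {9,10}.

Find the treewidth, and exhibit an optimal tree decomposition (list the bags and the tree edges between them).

Treewidth 2.
Bags: B1 = {1, 9, 10}  B2 = {1, 4, 10}  B3 = {1, 6, 9}  B4 = {1, 5, 9}  B5 = {6, 8, 9}  B6 = {1, 2, 9}  B7 = {1, 7, 9}  B8 = {3, 6, 9}
Tree: B1–B2, B1–B3, B1–B4, B3–B5, B4–B6, B3–B7, B3–B8

Every bag has size at most 3, so the width is 3 − 1 = 2 and tw(G) ≤ 2. For the lower bound, the 3 vertices {6, 8, 9} are pairwise adjacent, and any tree decomposition puts a clique entirely inside one bag — forcing width ≥ 2. Therefore the treewidth is 2.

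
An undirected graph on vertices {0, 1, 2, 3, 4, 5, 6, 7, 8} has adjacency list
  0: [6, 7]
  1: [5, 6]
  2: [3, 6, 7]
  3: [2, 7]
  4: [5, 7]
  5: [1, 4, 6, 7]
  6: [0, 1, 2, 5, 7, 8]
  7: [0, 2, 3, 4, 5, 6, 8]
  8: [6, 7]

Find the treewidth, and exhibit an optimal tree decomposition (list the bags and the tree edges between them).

Treewidth 2.
One such decomposition:
Bags: B1 = {2, 6, 7}  B2 = {5, 6, 7}  B3 = {6, 7, 8}  B4 = {1, 5, 6}  B5 = {0, 6, 7}  B6 = {4, 5, 7}  B7 = {2, 3, 7}
Tree: B1–B2, B2–B3, B2–B4, B2–B5, B2–B6, B1–B7

Every bag has size at most 3, so the width is 3 − 1 = 2 and tw(G) ≤ 2. For the lower bound, the 3 vertices {1, 5, 6} are pairwise adjacent, and any tree decomposition puts a clique entirely inside one bag — forcing width ≥ 2. Therefore the treewidth is 2.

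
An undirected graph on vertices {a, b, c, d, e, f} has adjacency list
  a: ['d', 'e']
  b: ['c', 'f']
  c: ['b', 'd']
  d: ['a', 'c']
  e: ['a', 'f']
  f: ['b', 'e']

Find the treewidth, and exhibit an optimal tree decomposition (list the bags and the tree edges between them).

Treewidth 2.
One optimal decomposition is:
Bags: B1 = {a, c, d}  B2 = {a, c, e}  B3 = {c, e, f}  B4 = {b, c, f}
Tree: B1–B2, B2–B3, B3–B4

Each bag holds 3 vertices, so the decomposition has width 2, which upper-bounds the treewidth. For the lower bound, G contains the cycle c–d–a–e–f–b–c, so G is not a forest; only forests have treewidth ≤ 1, hence tw(G) ≥ 2. Hence tw(G) = 2 exactly.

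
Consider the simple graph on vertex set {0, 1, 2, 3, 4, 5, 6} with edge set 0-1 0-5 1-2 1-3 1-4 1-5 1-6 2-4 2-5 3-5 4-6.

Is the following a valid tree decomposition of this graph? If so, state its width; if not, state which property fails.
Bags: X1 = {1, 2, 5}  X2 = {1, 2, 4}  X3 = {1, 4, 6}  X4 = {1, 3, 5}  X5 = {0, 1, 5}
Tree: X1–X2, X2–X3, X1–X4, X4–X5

Yes; width 2.

Vertex coverage: the bags together contain {0, 1, 2, 3, 4, 5, 6}, the full vertex set. Edge coverage: each edge of G has both endpoints in at least one bag. Running intersection: for every vertex, the bags containing it form a connected subtree. All three properties hold, so this is a valid tree decomposition of width max|bag| − 1 = 2, and hence tw(G) ≤ 2.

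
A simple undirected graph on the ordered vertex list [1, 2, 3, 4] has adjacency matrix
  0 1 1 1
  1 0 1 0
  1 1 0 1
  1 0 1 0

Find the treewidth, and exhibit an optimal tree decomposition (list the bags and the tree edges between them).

The largest bag has 3 vertices, giving width 2; this decomposition certifies tw(G) ≤ 2. On the other hand G contains the 3-clique {1, 2, 3}. A clique must lie in a single bag of any decomposition, so no decomposition can have width below 2. The upper and lower bounds meet at 2, so that is the treewidth.

Treewidth 2.
Bags: B1 = {1, 2, 3}  B2 = {1, 3, 4}
Tree: B1–B2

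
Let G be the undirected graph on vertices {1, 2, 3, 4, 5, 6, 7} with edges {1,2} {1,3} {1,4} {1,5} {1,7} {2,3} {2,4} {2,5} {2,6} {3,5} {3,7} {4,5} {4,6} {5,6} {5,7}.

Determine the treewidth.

3

A width-3 tree decomposition is:
Bags: B1 = {2, 4, 5, 6}  B2 = {1, 2, 4, 5}  B3 = {1, 2, 3, 5}  B4 = {1, 3, 5, 7}
Tree: B1–B2, B2–B3, B3–B4
The largest bag has 4 vertices, giving width 3; this decomposition certifies tw(G) ≤ 3. On the other hand G contains the 4-clique {1, 2, 3, 5}. A clique must lie in a single bag of any decomposition, so no decomposition can have width below 3. Hence tw(G) = 3 exactly.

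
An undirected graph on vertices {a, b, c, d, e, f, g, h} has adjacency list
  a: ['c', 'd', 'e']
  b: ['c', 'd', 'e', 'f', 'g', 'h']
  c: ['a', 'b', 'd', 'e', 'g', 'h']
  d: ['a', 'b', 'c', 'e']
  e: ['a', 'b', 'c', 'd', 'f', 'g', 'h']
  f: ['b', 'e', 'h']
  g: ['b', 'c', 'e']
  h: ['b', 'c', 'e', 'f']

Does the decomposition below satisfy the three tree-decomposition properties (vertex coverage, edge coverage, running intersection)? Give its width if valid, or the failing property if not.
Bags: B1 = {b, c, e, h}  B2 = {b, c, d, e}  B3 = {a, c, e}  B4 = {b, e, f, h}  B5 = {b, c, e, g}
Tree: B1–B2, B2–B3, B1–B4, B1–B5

A tree decomposition must satisfy three properties: every vertex lies in some bag; for every edge, both endpoints lie together in some bag; and for every vertex, the bags containing it form a connected subtree. Here edge (d,a) lies in no bag, so the decomposition is invalid.

No — edge (d,a) lies in no bag.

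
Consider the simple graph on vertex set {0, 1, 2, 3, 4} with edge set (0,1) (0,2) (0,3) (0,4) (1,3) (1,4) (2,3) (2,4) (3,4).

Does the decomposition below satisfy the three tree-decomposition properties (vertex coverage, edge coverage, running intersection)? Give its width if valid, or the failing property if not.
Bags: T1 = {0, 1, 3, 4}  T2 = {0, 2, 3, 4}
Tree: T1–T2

Yes; width 3.

Vertex coverage: the bags together contain {0, 1, 2, 3, 4}, the full vertex set. Edge coverage: each edge of G has both endpoints in at least one bag. Running intersection: for every vertex, the bags containing it form a connected subtree. All three properties hold, so this is a valid tree decomposition of width max|bag| − 1 = 3, and hence tw(G) ≤ 3.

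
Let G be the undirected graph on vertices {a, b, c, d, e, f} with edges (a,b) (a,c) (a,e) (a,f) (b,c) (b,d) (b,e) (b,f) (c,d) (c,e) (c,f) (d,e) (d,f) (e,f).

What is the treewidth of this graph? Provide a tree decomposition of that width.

Every bag has size at most 5, so the width is 5 − 1 = 4 and tw(G) ≤ 4. On the other hand G contains the 5-clique {b, c, d, e, f}. A clique must lie in a single bag of any decomposition, so no decomposition can have width below 4. The upper and lower bounds meet at 4, so that is the treewidth.

Treewidth 4.
Bags: B1 = {b, c, d, e, f}  B2 = {a, b, c, e, f}
Tree: B1–B2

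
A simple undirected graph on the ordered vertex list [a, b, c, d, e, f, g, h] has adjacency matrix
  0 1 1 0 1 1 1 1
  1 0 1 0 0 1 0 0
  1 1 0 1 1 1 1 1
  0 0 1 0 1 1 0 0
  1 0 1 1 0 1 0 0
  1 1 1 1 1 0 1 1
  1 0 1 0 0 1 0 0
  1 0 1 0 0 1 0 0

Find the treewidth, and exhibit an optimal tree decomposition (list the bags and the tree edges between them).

Treewidth 3.
One such decomposition:
Bags: B1 = {c, d, e, f}  B2 = {a, c, e, f}  B3 = {a, c, f, h}  B4 = {a, b, c, f}  B5 = {a, c, f, g}
Tree: B1–B2, B2–B3, B3–B4, B4–B5

The largest bag has 4 vertices, giving width 3; this decomposition certifies tw(G) ≤ 3. On the other hand G contains the 4-clique {c, d, e, f}. A clique must lie in a single bag of any decomposition, so no decomposition can have width below 3. Therefore the treewidth is 3.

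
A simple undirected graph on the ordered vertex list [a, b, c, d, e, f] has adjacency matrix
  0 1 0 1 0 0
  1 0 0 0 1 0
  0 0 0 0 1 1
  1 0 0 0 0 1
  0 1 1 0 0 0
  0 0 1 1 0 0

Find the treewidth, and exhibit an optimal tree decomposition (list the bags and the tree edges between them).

Every bag has size at most 3, so the width is 3 − 1 = 2 and tw(G) ≤ 2. The edges d–f–c–e–b–a–d form a cycle, so G is not a tree and its treewidth is at least 2. The upper and lower bounds meet at 2, so that is the treewidth.

Treewidth 2.
One optimal decomposition is:
Bags: B1 = {c, d, f}  B2 = {c, d, e}  B3 = {b, d, e}  B4 = {a, b, d}
Tree: B1–B2, B2–B3, B3–B4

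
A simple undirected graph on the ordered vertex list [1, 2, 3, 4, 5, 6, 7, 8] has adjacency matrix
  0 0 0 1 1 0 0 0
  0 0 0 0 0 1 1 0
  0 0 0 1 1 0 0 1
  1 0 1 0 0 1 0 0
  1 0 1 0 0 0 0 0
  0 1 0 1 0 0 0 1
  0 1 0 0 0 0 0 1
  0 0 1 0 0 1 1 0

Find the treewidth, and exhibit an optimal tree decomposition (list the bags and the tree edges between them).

Treewidth 2.
One such decomposition:
Bags: B1 = {1, 4, 5}  B2 = {3, 4, 5}  B3 = {3, 4, 6}  B4 = {3, 6, 8}  B5 = {2, 6, 8}  B6 = {2, 7, 8}
Tree: B1–B2, B2–B3, B3–B4, B4–B5, B5–B6

The largest bag has 3 vertices, giving width 2; this decomposition certifies tw(G) ≤ 2. Since 1–5–3–4–1 is a cycle in G, G is not acyclic. Forests are exactly the graphs of treewidth ≤ 1, so tw(G) ≥ 2. Hence tw(G) = 2 exactly.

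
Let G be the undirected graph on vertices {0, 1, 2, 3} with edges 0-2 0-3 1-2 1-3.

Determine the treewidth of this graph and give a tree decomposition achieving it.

Each bag holds 3 vertices, so the decomposition has width 2, which upper-bounds the treewidth. The edges 2–0–3–1–2 form a cycle, so G is not a tree and its treewidth is at least 2. Hence tw(G) = 2 exactly.

Treewidth 2.
Bags: B1 = {0, 2, 3}  B2 = {1, 2, 3}
Tree: B1–B2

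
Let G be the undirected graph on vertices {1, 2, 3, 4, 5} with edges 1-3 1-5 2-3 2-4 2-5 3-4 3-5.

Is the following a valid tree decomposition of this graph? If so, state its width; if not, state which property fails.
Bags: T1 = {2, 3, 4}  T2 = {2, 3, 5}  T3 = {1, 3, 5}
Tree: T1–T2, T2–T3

Checking the three conditions: (i) the bags cover all of {1, 2, 3, 4, 5}; (ii) for each edge, some bag contains both endpoints; (iii) the bags containing any fixed vertex form a subtree. All hold, so the decomposition is valid with width 3 − 1 = 2.

Yes; width 2.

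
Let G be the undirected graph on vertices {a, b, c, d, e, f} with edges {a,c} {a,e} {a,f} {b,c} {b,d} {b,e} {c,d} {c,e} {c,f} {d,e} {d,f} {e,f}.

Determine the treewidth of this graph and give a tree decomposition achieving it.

Each bag holds 4 vertices, so the decomposition has width 3, which upper-bounds the treewidth. Conversely, {c, d, e, f} is a clique of size 4, and the vertices of any clique must share a bag in every tree decomposition; so some bag has ≥ 4 vertices and tw(G) ≥ 3. Combining the bounds, tw(G) = 3.

Treewidth 3.
Bags: B1 = {c, d, e, f}  B2 = {a, c, e, f}  B3 = {b, c, d, e}
Tree: B1–B2, B1–B3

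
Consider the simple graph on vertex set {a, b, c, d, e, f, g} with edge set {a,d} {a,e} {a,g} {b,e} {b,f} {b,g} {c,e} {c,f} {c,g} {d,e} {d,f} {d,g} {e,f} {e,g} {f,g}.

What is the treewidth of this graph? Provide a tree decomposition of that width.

Every bag has size at most 4, so the width is 4 − 1 = 3 and tw(G) ≤ 3. For the lower bound, the 4 vertices {a, d, e, g} are pairwise adjacent, and any tree decomposition puts a clique entirely inside one bag — forcing width ≥ 3. Hence tw(G) = 3 exactly.

Treewidth 3.
One optimal decomposition is:
Bags: B1 = {d, e, f, g}  B2 = {a, d, e, g}  B3 = {b, e, f, g}  B4 = {c, e, f, g}
Tree: B1–B2, B1–B3, B1–B4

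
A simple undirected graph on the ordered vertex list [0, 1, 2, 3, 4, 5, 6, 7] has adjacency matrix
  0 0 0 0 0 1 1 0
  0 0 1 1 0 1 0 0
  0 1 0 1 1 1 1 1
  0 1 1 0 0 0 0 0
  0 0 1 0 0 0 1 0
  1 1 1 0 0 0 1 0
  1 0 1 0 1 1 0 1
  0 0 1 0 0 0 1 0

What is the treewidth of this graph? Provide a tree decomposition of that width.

Treewidth 2.
One such decomposition:
Bags: B1 = {2, 5, 6}  B2 = {0, 5, 6}  B3 = {1, 2, 5}  B4 = {1, 2, 3}  B5 = {2, 4, 6}  B6 = {2, 6, 7}
Tree: B1–B2, B1–B3, B3–B4, B1–B5, B5–B6

The largest bag has 3 vertices, giving width 2; this decomposition certifies tw(G) ≤ 2. On the other hand G contains the 3-clique {0, 5, 6}. A clique must lie in a single bag of any decomposition, so no decomposition can have width below 2. Hence tw(G) = 2 exactly.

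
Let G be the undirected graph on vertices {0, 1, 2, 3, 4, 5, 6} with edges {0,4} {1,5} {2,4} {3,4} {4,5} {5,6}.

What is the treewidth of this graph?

A width-1 tree decomposition is:
Bags: B1 = {3, 4}  B2 = {0, 4}  B3 = {2, 4}  B4 = {4, 5}  B5 = {1, 5}  B6 = {5, 6}
Tree: B1–B2, B1–B3, B2–B4, B4–B5, B5–B6
Each bag holds 2 vertices, so the decomposition has width 1, which upper-bounds the treewidth. Any graph with an edge has treewidth ≥ 1, and G has the edge 4–3. The upper and lower bounds meet at 1, so that is the treewidth.

1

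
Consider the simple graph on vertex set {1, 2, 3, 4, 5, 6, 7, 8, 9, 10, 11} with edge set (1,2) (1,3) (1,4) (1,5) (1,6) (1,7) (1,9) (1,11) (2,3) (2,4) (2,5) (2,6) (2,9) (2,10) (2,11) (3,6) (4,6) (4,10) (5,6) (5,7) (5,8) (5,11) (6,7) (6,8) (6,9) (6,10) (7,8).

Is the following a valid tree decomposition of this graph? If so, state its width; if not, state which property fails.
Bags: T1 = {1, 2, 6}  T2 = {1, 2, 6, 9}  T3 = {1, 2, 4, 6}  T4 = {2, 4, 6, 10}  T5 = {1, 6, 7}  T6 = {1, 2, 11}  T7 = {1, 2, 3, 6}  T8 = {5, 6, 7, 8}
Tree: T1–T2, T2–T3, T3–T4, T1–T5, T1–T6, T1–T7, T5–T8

A tree decomposition must satisfy three properties: every vertex lies in some bag; for every edge, both endpoints lie together in some bag; and for every vertex, the bags containing it form a connected subtree. Here edge (2,5) lies in no bag, so the decomposition is invalid.

No — edge (2,5) lies in no bag.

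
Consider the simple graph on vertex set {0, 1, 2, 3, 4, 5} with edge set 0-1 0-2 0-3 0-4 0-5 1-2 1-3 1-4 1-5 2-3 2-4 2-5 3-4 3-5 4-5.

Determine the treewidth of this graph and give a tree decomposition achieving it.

A single bag containing all 6 vertices is trivially a valid decomposition of width 5. Conversely, {0, 1, 2, 3, 4, 5} is a clique of size 6, and the vertices of any clique must share a bag in every tree decomposition; so some bag has ≥ 6 vertices and tw(G) ≥ 5. Hence tw(G) = 5 exactly.

Treewidth 5.
One optimal decomposition is:
Bags: B1 = {0, 1, 2, 3, 4, 5}
Tree: (single bag)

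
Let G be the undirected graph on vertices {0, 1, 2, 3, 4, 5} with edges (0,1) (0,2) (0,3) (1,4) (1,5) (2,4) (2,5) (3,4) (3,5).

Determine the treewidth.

3

A width-3 tree decomposition is:
Bags: B1 = {0, 2, 4, 5}  B2 = {0, 3, 4, 5}  B3 = {0, 1, 4, 5}
Tree: B1–B2, B2–B3
The largest bag has 4 vertices, giving width 3; this decomposition certifies tw(G) ≤ 3. For the lower bound: the 4 vertex sets {2,4}, {3,5}, {0}, {1} are disjoint, each induces a connected subgraph, and every pair is joined by at least one edge of G. Contracting each set to a single vertex therefore yields K_{4} as a minor, and since treewidth is minor-monotone, tw(G) ≥ tw(K_{4}) = 3. Hence tw(G) = 3 exactly.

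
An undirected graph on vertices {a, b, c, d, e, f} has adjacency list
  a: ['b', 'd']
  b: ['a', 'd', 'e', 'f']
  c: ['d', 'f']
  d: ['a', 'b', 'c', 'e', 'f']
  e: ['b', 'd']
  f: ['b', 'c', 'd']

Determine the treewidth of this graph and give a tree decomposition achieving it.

Treewidth 2.
One optimal decomposition is:
Bags: B1 = {a, b, d}  B2 = {b, d, e}  B3 = {b, d, f}  B4 = {c, d, f}
Tree: B1–B2, B1–B3, B3–B4

Each bag holds 3 vertices, so the decomposition has width 2, which upper-bounds the treewidth. Conversely, {c, d, f} is a clique of size 3, and the vertices of any clique must share a bag in every tree decomposition; so some bag has ≥ 3 vertices and tw(G) ≥ 2. Combining the bounds, tw(G) = 2.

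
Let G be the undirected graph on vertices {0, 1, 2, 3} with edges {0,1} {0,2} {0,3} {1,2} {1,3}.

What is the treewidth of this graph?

2

A width-2 tree decomposition is:
Bags: B1 = {0, 1, 3}  B2 = {0, 1, 2}
Tree: B1–B2
Every bag has size at most 3, so the width is 3 − 1 = 2 and tw(G) ≤ 2. Conversely, {0, 1, 2} is a clique of size 3, and the vertices of any clique must share a bag in every tree decomposition; so some bag has ≥ 3 vertices and tw(G) ≥ 2. Therefore the treewidth is 2.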